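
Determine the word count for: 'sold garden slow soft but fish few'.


Counting words by splitting on spaces:
  Word 1: 'sold'
  Word 2: 'garden'
  Word 3: 'slow'
  Word 4: 'soft'
  Word 5: 'but'
  Word 6: 'fish'
  Word 7: 'few'
Total words: 7

7


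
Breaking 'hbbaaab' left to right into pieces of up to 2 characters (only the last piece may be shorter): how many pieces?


'hbbaaab' has 7 characters.
Chunking with max size 2:
  Chunk 1: 'hb' (positions 0-1)
  Chunk 2: 'ba' (positions 2-3)
  Chunk 3: 'aa' (positions 4-5)
  Chunk 4: 'b' (positions 6-6)
Total chunks: ceil(7 / 2) = 4

4


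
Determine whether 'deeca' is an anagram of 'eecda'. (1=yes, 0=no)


Sort characters of 'deeca': 'acdee'
Sort characters of 'eecda': 'acdee'
Sorted forms match -> they ARE anagrams
Result: 1

1


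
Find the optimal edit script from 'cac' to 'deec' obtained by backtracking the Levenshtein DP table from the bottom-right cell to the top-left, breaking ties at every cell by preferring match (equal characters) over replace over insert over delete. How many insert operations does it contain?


Edit distance = 3. Backtracking from cell (3, 4) with preference match > replace > insert > delete,
then listing the resulting alignment 'cac' -> 'deec' left to right:
  Step 1: insert 'd' [insertion #1]
  Step 2: replace c->e
  Step 3: replace a->e
  Step 4: keep 'c'
Total insertions: 1

1


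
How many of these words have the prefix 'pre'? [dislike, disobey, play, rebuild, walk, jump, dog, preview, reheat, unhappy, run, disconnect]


Checking each word for prefix 'pre':
  'dislike' -> no (count: 0)
  'disobey' -> no (count: 0)
  'play' -> no (count: 0)
  'rebuild' -> no (count: 0)
  'walk' -> no (count: 0)
  'jump' -> no (count: 0)
  'dog' -> no (count: 0)
  'preview' -> YES, starts with 'pre' (count: 1)
  'reheat' -> no (count: 1)
  'unhappy' -> no (count: 1)
  'run' -> no (count: 1)
  'disconnect' -> no (count: 1)
Total with prefix 'pre': 1

1


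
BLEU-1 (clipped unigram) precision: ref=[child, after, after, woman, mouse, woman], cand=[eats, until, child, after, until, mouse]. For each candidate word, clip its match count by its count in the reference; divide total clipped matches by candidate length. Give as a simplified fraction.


Reference word counts: {'after': 2, 'child': 1, 'mouse': 1, 'woman': 2}
Checking each candidate word (with clipping):
  'eats' -> not in reference -> no match (matches: 0)
  'until' -> not in reference -> no match (matches: 0)
  'child' -> in reference (ref count 1, used 1/1) -> match (matches: 1)
  'after' -> in reference (ref count 2, used 1/2) -> match (matches: 2)
  'until' -> not in reference -> no match (matches: 2)
  'mouse' -> in reference (ref count 1, used 1/1) -> match (matches: 3)
Clipped matches: 3, Candidate length: 6
Precision = 3/6 = 1/2

1/2


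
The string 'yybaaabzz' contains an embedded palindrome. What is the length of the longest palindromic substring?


Scanning 'yybaaabzz' for palindromic substrings.
Substring at positions 2-6: 'baaab'.
Check: reverse('baaab') = 'baaab' -> palindrome confirmed.
Neighbouring characters ('y' / 'z') break symmetry, so it cannot extend further.
No longer palindromic substring exists; longest length = 5

5


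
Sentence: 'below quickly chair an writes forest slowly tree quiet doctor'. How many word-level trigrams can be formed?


Word trigrams from [10] words:
  Trigram 1: (below quickly chair)
  Trigram 2: (quickly chair an)
  Trigram 3: (chair an writes)
  Trigram 4: (an writes forest)
  Trigram 5: (writes forest slowly)
  Trigram 6: (forest slowly tree)
  Trigram 7: (slowly tree quiet)
  Trigram 8: (tree quiet doctor)
Total word trigrams: 10 - 2 = 8

8


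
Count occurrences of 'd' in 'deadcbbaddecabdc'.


Scanning 'deadcbbaddecabdc' for 'd':
  Position 0: 'd' -> MATCH (count: 1)
  Position 3: 'd' -> MATCH (count: 2)
  Position 8: 'd' -> MATCH (count: 3)
  Position 9: 'd' -> MATCH (count: 4)
  Position 14: 'd' -> MATCH (count: 5)
Total occurrences of 'd': 5

5


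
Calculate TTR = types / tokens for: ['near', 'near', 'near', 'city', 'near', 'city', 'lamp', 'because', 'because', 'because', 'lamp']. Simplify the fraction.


Tokens: 11
Unique types: ('because', 'city', 'lamp', 'near') = 4
TTR = 4/11
Already in lowest terms.

4/11


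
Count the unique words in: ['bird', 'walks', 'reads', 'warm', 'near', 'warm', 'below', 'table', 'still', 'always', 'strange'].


Listing all tokens and tracking unique types:
  Token 1: 'bird' -> NEW (unique so far: 1)
  Token 2: 'walks' -> NEW (unique so far: 2)
  Token 3: 'reads' -> NEW (unique so far: 3)
  Token 4: 'warm' -> NEW (unique so far: 4)
  Token 5: 'near' -> NEW (unique so far: 5)
  Token 6: 'warm' -> duplicate (unique so far: 5)
  Token 7: 'below' -> NEW (unique so far: 6)
  Token 8: 'table' -> NEW (unique so far: 7)
  Token 9: 'still' -> NEW (unique so far: 8)
  Token 10: 'always' -> NEW (unique so far: 9)
  Token 11: 'strange' -> NEW (unique so far: 10)
Unique types: ('always', 'below', 'bird', 'near', 'reads', 'still', 'strange', 'table', 'walks', 'warm')
Vocabulary size: 10

10


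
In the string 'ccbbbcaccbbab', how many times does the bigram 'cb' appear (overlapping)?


Scanning 'ccbbbcaccbbab' for bigram 'cb':
  Position 0: 'cc' -> no
  Position 1: 'cb' -> MATCH
  Position 2: 'bb' -> no
  Position 3: 'bb' -> no
  Position 4: 'bc' -> no
  Position 5: 'ca' -> no
  Position 6: 'ac' -> no
  Position 7: 'cc' -> no
  Position 8: 'cb' -> MATCH
  Position 9: 'bb' -> no
  Position 10: 'ba' -> no
  Position 11: 'ab' -> no
Total matches: 2

2


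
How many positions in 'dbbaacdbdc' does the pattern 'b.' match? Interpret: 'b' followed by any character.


Pattern: b. means 'b' followed by any character.
Scanning 'dbbaacdbdc' position-by-position:
  Pos 0: window 'db' -> no
  Pos 1: window 'bb' -> MATCH
  Pos 2: window 'ba' -> MATCH
  Pos 3: window 'aa' -> no
  Pos 4: window 'ac' -> no
  Pos 5: window 'cd' -> no
  Pos 6: window 'db' -> no
  Pos 7: window 'bd' -> MATCH
  Pos 8: window 'dc' -> no
  Pos 9: window 'c' -> no
Total matches: 3

3


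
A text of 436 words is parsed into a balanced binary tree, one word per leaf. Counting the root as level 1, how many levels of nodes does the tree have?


In a balanced binary tree with n leaves the deepest leaf is ceil(log2(n)) edges below the root,
so counting node levels inclusive of root and leaves gives ceil(log2(n)) + 1 levels.
log2(436) = 8.7682
ceil(8.7682) = 9
levels = 9 + 1 = 10

10


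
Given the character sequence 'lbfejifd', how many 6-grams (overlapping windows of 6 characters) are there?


String 'lbfejifd' has length L = 8.
Number of overlapping n-grams = L - n + 1
Substituting: 8 - 6 + 1 = 3

3


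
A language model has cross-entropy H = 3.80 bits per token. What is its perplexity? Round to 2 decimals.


Perplexity formula: PP = 2^H
H = 3.80
PP = 2^3.80
Decompose: 2^3.80 = 2^3 * 2^0.80
2^3 = 8, 2^0.80 ~ 1.7411011
PP ~ 8 * 1.7411011 = 13.9288088
Rounded to 2 decimals: 13.93

13.93


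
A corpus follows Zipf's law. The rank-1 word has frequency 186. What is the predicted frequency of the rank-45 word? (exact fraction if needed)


Zipf's law: freq(rank) = f1 / rank
f1 = 186, rank = 45
freq = 186 / 45
GCD(186, 45) = 3
Simplified: 62/15

62/15


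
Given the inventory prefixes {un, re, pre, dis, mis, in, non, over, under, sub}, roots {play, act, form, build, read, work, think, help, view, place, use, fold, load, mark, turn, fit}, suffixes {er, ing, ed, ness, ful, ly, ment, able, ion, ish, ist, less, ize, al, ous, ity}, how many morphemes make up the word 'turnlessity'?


Segmenting 'turnlessity' against the inventory:
  'turn' -> root (morpheme 1)
  'less' -> suffix (morpheme 2)
  'ity' -> suffix (morpheme 3)
Total morphemes: 3

3


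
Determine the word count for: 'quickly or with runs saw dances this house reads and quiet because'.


Counting words by splitting on spaces:
  Word 1: 'quickly'
  Word 2: 'or'
  Word 3: 'with'
  Word 4: 'runs'
  Word 5: 'saw'
  Word 6: 'dances'
  Word 7: 'this'
  Word 8: 'house'
  Word 9: 'reads'
  Word 10: 'and'
  Word 11: 'quiet'
  Word 12: 'because'
Total words: 12

12


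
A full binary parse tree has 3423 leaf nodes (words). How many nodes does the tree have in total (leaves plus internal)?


Leaf nodes (terminals): 3423
Internal nodes = n - 1 = 3423 - 1 = 3422
Total = leaves + internal = 3423 + 3422 = 6845

6845


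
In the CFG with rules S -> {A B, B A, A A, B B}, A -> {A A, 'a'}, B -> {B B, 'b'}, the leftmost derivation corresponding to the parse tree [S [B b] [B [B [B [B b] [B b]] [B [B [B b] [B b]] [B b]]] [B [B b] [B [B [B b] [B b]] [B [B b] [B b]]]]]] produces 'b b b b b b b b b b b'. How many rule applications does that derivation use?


Every bracketed nonterminal node [X ...] in the tree is produced by exactly one rule application.
Reading the tree off as a leftmost derivation:
  Step 1: S  =>  B B   (applied S -> B B)
  Step 2: B B  =>  b B   (applied B -> b)
  Step 3: b B  =>  b B B   (applied B -> B B)
  Step 4: b B B  =>  b B B B   (applied B -> B B)
  Step 5: b B B B  =>  b B B B B   (applied B -> B B)
  Step 6: b B B B B  =>  b b B B B   (applied B -> b)
  Step 7: b b B B B  =>  b b b B B   (applied B -> b)
  Step 8: b b b B B  =>  b b b B B B   (applied B -> B B)
  Step 9: b b b B B B  =>  b b b B B B B   (applied B -> B B)
  Step 10: b b b B B B B  =>  b b b b B B B   (applied B -> b)
  Step 11: b b b b B B B  =>  b b b b b B B   (applied B -> b)
  Step 12: b b b b b B B  =>  b b b b b b B   (applied B -> b)
  Step 13: b b b b b b B  =>  b b b b b b B B   (applied B -> B B)
  Step 14: b b b b b b B B  =>  b b b b b b b B   (applied B -> b)
  Step 15: b b b b b b b B  =>  b b b b b b b B B   (applied B -> B B)
  Step 16: b b b b b b b B B  =>  b b b b b b b B B B   (applied B -> B B)
  Step 17: b b b b b b b B B B  =>  b b b b b b b b B B   (applied B -> b)
  Step 18: b b b b b b b b B B  =>  b b b b b b b b b B   (applied B -> b)
  Step 19: b b b b b b b b b B  =>  b b b b b b b b b B B   (applied B -> B B)
  Step 20: b b b b b b b b b B B  =>  b b b b b b b b b b B   (applied B -> b)
  Step 21: b b b b b b b b b b B  =>  b b b b b b b b b b b   (applied B -> b)
Final yield: b b b b b b b b b b b
Total rewrite steps: 21

21


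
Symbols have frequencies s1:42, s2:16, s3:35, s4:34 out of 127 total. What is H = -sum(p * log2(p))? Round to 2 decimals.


Computing entropy H = -sum(p_i * log2(p_i)):
  s1: p = 42/127 = 0.3307, -p*log2(p) = 0.5279
  s2: p = 16/127 = 0.1260, -p*log2(p) = 0.3765
  s3: p = 35/127 = 0.2756, -p*log2(p) = 0.5124
  s4: p = 34/127 = 0.2677, -p*log2(p) = 0.5090
H = sum of terms = 1.9258
Rounded to 2 decimals: 1.93

1.93


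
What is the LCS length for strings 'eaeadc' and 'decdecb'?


DP table for LCS of 'eaeadc' and 'decdecb':
       d  e  c  d  e  c  b
    0  0  0  0  0  0  0  0
  e 0  0  1  1  1  1  1  1
  a 0  0  1  1  1  1  1  1
  e 0  0  1  1  1  2  2  2
  a 0  0  1  1  1  2  2  2
  d 0  1  1  1  2  2  2  2
  c 0  1  1  2  2  2  3  3
LCS: 'eec'
LCS length = 3

3


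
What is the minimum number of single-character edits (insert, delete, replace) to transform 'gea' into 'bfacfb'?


Building DP table for s1='gea' (len 3) and s2='bfacfb' (len 6):
       b  f  a  c  f  b
    0  1  2  3  4  5  6
  g 1  1  2  3  4  5  6
  e 2  2  2  3  4  5  6
  a 3  3  3  2  3  4  5
Edit distance = dp[3][6] = 5

5


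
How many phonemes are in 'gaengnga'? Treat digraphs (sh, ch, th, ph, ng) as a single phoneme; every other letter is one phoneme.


Parsing 'gaengnga' greedily, digraphs first:
  'g' -> consonant phoneme (phonemes so far: 1)
  'a' -> vowel phoneme (phonemes so far: 2)
  'e' -> vowel phoneme (phonemes so far: 3)
  'ng' -> digraph (1 consonant phoneme) (phonemes so far: 4)
  'ng' -> digraph (1 consonant phoneme) (phonemes so far: 5)
  'a' -> vowel phoneme (phonemes so far: 6)
Total phonemes: 6

6


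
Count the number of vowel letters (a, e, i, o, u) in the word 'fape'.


Scanning each character of 'fape':
  Position 1: 'f' -> consonant (running count: 0)
  Position 2: 'a' -> vowel (running count: 1)
  Position 3: 'p' -> consonant (running count: 1)
  Position 4: 'e' -> vowel (running count: 2)
Total vowels: 2

2


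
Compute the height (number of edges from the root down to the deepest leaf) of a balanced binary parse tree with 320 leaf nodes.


In a balanced binary tree with n leaves the deepest leaf is ceil(log2(n)) edges below the root.
log2(320) = 8.3219
ceil(8.3219) = 9
height (edges) = 9

9


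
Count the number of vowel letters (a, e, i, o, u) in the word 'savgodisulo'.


Scanning each character of 'savgodisulo':
  Position 1: 's' -> consonant (running count: 0)
  Position 2: 'a' -> vowel (running count: 1)
  Position 3: 'v' -> consonant (running count: 1)
  Position 4: 'g' -> consonant (running count: 1)
  Position 5: 'o' -> vowel (running count: 2)
  Position 6: 'd' -> consonant (running count: 2)
  Position 7: 'i' -> vowel (running count: 3)
  Position 8: 's' -> consonant (running count: 3)
  Position 9: 'u' -> vowel (running count: 4)
  Position 10: 'l' -> consonant (running count: 4)
  Position 11: 'o' -> vowel (running count: 5)
Total vowels: 5

5


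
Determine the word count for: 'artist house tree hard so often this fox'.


Counting words by splitting on spaces:
  Word 1: 'artist'
  Word 2: 'house'
  Word 3: 'tree'
  Word 4: 'hard'
  Word 5: 'so'
  Word 6: 'often'
  Word 7: 'this'
  Word 8: 'fox'
Total words: 8

8


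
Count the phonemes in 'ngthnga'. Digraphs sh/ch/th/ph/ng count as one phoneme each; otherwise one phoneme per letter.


Parsing 'ngthnga' greedily, digraphs first:
  'ng' -> digraph (1 consonant phoneme) (phonemes so far: 1)
  'th' -> digraph (1 consonant phoneme) (phonemes so far: 2)
  'ng' -> digraph (1 consonant phoneme) (phonemes so far: 3)
  'a' -> vowel phoneme (phonemes so far: 4)
Total phonemes: 4

4


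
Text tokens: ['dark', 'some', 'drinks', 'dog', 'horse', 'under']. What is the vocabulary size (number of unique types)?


Listing all tokens and tracking unique types:
  Token 1: 'dark' -> NEW (unique so far: 1)
  Token 2: 'some' -> NEW (unique so far: 2)
  Token 3: 'drinks' -> NEW (unique so far: 3)
  Token 4: 'dog' -> NEW (unique so far: 4)
  Token 5: 'horse' -> NEW (unique so far: 5)
  Token 6: 'under' -> NEW (unique so far: 6)
Unique types: ('dark', 'dog', 'drinks', 'horse', 'some', 'under')
Vocabulary size: 6

6


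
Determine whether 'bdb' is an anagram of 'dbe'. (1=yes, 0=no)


Sort characters of 'bdb': 'bbd'
Sort characters of 'dbe': 'bde'
Sorted forms differ -> they are NOT anagrams
Result: 0

0


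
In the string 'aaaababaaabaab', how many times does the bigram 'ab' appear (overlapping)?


Scanning 'aaaababaaabaab' for bigram 'ab':
  Position 0: 'aa' -> no
  Position 1: 'aa' -> no
  Position 2: 'aa' -> no
  Position 3: 'ab' -> MATCH
  Position 4: 'ba' -> no
  Position 5: 'ab' -> MATCH
  Position 6: 'ba' -> no
  Position 7: 'aa' -> no
  Position 8: 'aa' -> no
  Position 9: 'ab' -> MATCH
  Position 10: 'ba' -> no
  Position 11: 'aa' -> no
  Position 12: 'ab' -> MATCH
Total matches: 4

4


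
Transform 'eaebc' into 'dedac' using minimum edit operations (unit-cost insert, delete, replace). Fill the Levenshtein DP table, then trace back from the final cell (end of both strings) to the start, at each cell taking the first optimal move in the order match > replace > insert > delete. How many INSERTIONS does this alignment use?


Edit distance = 4. Backtracking from cell (5, 5) with preference match > replace > insert > delete,
then listing the resulting alignment 'eaebc' -> 'dedac' left to right:
  Step 1: replace e->d
  Step 2: replace a->e
  Step 3: replace e->d
  Step 4: replace b->a
  Step 5: keep 'c'
Total insertions: 0

0


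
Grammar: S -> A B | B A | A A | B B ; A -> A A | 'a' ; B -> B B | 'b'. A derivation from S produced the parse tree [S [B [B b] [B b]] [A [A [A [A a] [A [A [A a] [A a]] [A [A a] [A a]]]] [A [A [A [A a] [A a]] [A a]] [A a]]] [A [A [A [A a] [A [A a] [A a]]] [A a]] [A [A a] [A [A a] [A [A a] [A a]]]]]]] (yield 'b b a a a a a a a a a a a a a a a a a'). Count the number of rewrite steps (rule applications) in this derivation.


Every bracketed nonterminal node [X ...] in the tree is produced by exactly one rule application.
Reading the tree off as a leftmost derivation:
  Step 1: S  =>  B A   (applied S -> B A)
  Step 2: B A  =>  B B A   (applied B -> B B)
  Step 3: B B A  =>  b B A   (applied B -> b)
  Step 4: b B A  =>  b b A   (applied B -> b)
  Step 5: b b A  =>  b b A A   (applied A -> A A)
  Step 6: b b A A  =>  b b A A A   (applied A -> A A)
  Step 7: b b A A A  =>  b b A A A A   (applied A -> A A)
  Step 8: b b A A A A  =>  b b a A A A   (applied A -> a)
  Step 9: b b a A A A  =>  b b a A A A A   (applied A -> A A)
  Step 10: b b a A A A A  =>  b b a A A A A A   (applied A -> A A)
  Step 11: b b a A A A A A  =>  b b a a A A A A   (applied A -> a)
  Step 12: b b a a A A A A  =>  b b a a a A A A   (applied A -> a)
  Step 13: b b a a a A A A  =>  b b a a a A A A A   (applied A -> A A)
  Step 14: b b a a a A A A A  =>  b b a a a a A A A   (applied A -> a)
  Step 15: b b a a a a A A A  =>  b b a a a a a A A   (applied A -> a)
  Step 16: b b a a a a a A A  =>  b b a a a a a A A A   (applied A -> A A)
  Step 17: b b a a a a a A A A  =>  b b a a a a a A A A A   (applied A -> A A)
  Step 18: b b a a a a a A A A A  =>  b b a a a a a A A A A A   (applied A -> A A)
  Step 19: b b a a a a a A A A A A  =>  b b a a a a a a A A A A   (applied A -> a)
  Step 20: b b a a a a a a A A A A  =>  b b a a a a a a a A A A   (applied A -> a)
  Step 21: b b a a a a a a a A A A  =>  b b a a a a a a a a A A   (applied A -> a)
  Step 22: b b a a a a a a a a A A  =>  b b a a a a a a a a a A   (applied A -> a)
  Step 23: b b a a a a a a a a a A  =>  b b a a a a a a a a a A A   (applied A -> A A)
  Step 24: b b a a a a a a a a a A A  =>  b b a a a a a a a a a A A A   (applied A -> A A)
  Step 25: b b a a a a a a a a a A A A  =>  b b a a a a a a a a a A A A A   (applied A -> A A)
  Step 26: b b a a a a a a a a a A A A A  =>  b b a a a a a a a a a a A A A   (applied A -> a)
  Step 27: b b a a a a a a a a a a A A A  =>  b b a a a a a a a a a a A A A A   (applied A -> A A)
  Step 28: b b a a a a a a a a a a A A A A  =>  b b a a a a a a a a a a a A A A   (applied A -> a)
  Step 29: b b a a a a a a a a a a a A A A  =>  b b a a a a a a a a a a a a A A   (applied A -> a)
  Step 30: b b a a a a a a a a a a a a A A  =>  b b a a a a a a a a a a a a a A   (applied A -> a)
  Step 31: b b a a a a a a a a a a a a a A  =>  b b a a a a a a a a a a a a a A A   (applied A -> A A)
  Step 32: b b a a a a a a a a a a a a a A A  =>  b b a a a a a a a a a a a a a a A   (applied A -> a)
  Step 33: b b a a a a a a a a a a a a a a A  =>  b b a a a a a a a a a a a a a a A A   (applied A -> A A)
  Step 34: b b a a a a a a a a a a a a a a A A  =>  b b a a a a a a a a a a a a a a a A   (applied A -> a)
  Step 35: b b a a a a a a a a a a a a a a a A  =>  b b a a a a a a a a a a a a a a a A A   (applied A -> A A)
  Step 36: b b a a a a a a a a a a a a a a a A A  =>  b b a a a a a a a a a a a a a a a a A   (applied A -> a)
  Step 37: b b a a a a a a a a a a a a a a a a A  =>  b b a a a a a a a a a a a a a a a a a   (applied A -> a)
Final yield: b b a a a a a a a a a a a a a a a a a
Total rewrite steps: 37

37


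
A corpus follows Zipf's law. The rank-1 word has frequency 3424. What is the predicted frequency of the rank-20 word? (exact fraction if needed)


Zipf's law: freq(rank) = f1 / rank
f1 = 3424, rank = 20
freq = 3424 / 20
GCD(3424, 20) = 4
Simplified: 856/5

856/5


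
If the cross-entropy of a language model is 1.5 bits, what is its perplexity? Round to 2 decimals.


Perplexity formula: PP = 2^H
H = 1.5
PP = 2^1.5
Decompose: 2^1.5 = 2^1 * 2^0.5 = 2^1 * sqrt(2)
2^1 = 2, sqrt(2) ~ 1.4142136
PP ~ 2 * 1.4142136 = 2.8284272
Rounded to 2 decimals: 2.83

2.83


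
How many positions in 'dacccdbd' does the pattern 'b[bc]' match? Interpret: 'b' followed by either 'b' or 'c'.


Pattern: b[bc] means 'b' followed by either 'b' or 'c'.
Scanning 'dacccdbd' position-by-position:
  Pos 0: window 'da' -> no
  Pos 1: window 'ac' -> no
  Pos 2: window 'cc' -> no
  Pos 3: window 'cc' -> no
  Pos 4: window 'cd' -> no
  Pos 5: window 'db' -> no
  Pos 6: window 'bd' -> no
  Pos 7: window 'd' -> no
Total matches: 0

0


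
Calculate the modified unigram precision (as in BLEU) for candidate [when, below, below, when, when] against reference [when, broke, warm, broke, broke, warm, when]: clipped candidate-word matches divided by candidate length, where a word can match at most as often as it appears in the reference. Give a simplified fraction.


Reference word counts: {'broke': 3, 'warm': 2, 'when': 2}
Checking each candidate word (with clipping):
  'when' -> in reference (ref count 2, used 1/2) -> match (matches: 1)
  'below' -> not in reference -> no match (matches: 1)
  'below' -> not in reference -> no match (matches: 1)
  'when' -> in reference (ref count 2, used 2/2) -> match (matches: 2)
  'when' -> ref count 2 already used up (2/2) -> clipped, no match (matches: 2)
Clipped matches: 2, Candidate length: 5
Precision = 2/5

2/5


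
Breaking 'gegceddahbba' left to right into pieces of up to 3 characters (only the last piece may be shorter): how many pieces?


'gegceddahbba' has 12 characters.
Chunking with max size 3:
  Chunk 1: 'geg' (positions 0-2)
  Chunk 2: 'ced' (positions 3-5)
  Chunk 3: 'dah' (positions 6-8)
  Chunk 4: 'bba' (positions 9-11)
Total chunks: ceil(12 / 3) = 4

4


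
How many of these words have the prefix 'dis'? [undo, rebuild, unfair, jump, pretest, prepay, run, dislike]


Checking each word for prefix 'dis':
  'undo' -> no (count: 0)
  'rebuild' -> no (count: 0)
  'unfair' -> no (count: 0)
  'jump' -> no (count: 0)
  'pretest' -> no (count: 0)
  'prepay' -> no (count: 0)
  'run' -> no (count: 0)
  'dislike' -> YES, starts with 'dis' (count: 1)
Total with prefix 'dis': 1

1


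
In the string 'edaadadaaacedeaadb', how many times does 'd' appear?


Scanning 'edaadadaaacedeaadb' for 'd':
  Position 1: 'd' -> MATCH (count: 1)
  Position 4: 'd' -> MATCH (count: 2)
  Position 6: 'd' -> MATCH (count: 3)
  Position 12: 'd' -> MATCH (count: 4)
  Position 16: 'd' -> MATCH (count: 5)
Total occurrences of 'd': 5

5


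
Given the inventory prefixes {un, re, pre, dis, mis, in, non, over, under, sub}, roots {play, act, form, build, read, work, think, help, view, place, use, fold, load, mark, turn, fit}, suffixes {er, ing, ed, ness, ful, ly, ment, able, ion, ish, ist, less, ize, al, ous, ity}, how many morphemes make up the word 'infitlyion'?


Segmenting 'infitlyion' against the inventory:
  'in' -> prefix (morpheme 1)
  'fit' -> root (morpheme 2)
  'ly' -> suffix (morpheme 3)
  'ion' -> suffix (morpheme 4)
Total morphemes: 4

4


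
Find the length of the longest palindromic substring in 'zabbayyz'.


Scanning 'zabbayyz' for palindromic substrings.
Substring at positions 1-4: 'abba'.
Check: reverse('abba') = 'abba' -> palindrome confirmed.
Neighbouring characters ('z' / 'y') break symmetry, so it cannot extend further.
No longer palindromic substring exists; longest length = 4

4


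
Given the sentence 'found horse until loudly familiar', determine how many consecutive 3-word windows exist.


Word trigrams from [5] words:
  Trigram 1: (found horse until)
  Trigram 2: (horse until loudly)
  Trigram 3: (until loudly familiar)
Total word trigrams: 5 - 2 = 3

3


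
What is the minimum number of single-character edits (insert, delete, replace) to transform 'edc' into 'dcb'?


Building DP table for s1='edc' (len 3) and s2='dcb' (len 3):
       d  c  b
    0  1  2  3
  e 1  1  2  3
  d 2  1  2  3
  c 3  2  1  2
Edit distance = dp[3][3] = 2

2


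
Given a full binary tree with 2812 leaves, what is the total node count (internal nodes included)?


Leaf nodes (terminals): 2812
Internal nodes = n - 1 = 2812 - 1 = 2811
Total = leaves + internal = 2812 + 2811 = 5623

5623


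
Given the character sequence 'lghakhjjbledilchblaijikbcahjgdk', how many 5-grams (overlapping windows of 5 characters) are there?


String 'lghakhjjbledilchblaijikbcahjgdk' has length L = 31.
Number of overlapping n-grams = L - n + 1
Substituting: 31 - 5 + 1 = 27

27


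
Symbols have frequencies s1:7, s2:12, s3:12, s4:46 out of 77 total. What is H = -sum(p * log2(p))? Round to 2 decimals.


Computing entropy H = -sum(p_i * log2(p_i)):
  s1: p = 7/77 = 0.0909, -p*log2(p) = 0.3145
  s2: p = 12/77 = 0.1558, -p*log2(p) = 0.4179
  s3: p = 12/77 = 0.1558, -p*log2(p) = 0.4179
  s4: p = 46/77 = 0.5974, -p*log2(p) = 0.4440
H = sum of terms = 1.5943
Rounded to 2 decimals: 1.59

1.59


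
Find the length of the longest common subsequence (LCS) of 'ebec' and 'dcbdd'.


DP table for LCS of 'ebec' and 'dcbdd':
       d  c  b  d  d
    0  0  0  0  0  0
  e 0  0  0  0  0  0
  b 0  0  0  1  1  1
  e 0  0  0  1  1  1
  c 0  0  1  1  1  1
LCS: 'b'
LCS length = 1

1


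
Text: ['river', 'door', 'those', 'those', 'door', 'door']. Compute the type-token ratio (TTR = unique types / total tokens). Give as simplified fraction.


Tokens: 6
Unique types: ('door', 'river', 'those') = 3
TTR = 3/6
Simplify: divide both by 3 -> 1/2
TTR = 1/2

1/2


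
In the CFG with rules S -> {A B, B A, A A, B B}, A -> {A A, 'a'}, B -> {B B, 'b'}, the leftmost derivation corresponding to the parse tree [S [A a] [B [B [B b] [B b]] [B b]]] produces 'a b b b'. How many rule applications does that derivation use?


Every bracketed nonterminal node [X ...] in the tree is produced by exactly one rule application.
Reading the tree off as a leftmost derivation:
  Step 1: S  =>  A B   (applied S -> A B)
  Step 2: A B  =>  a B   (applied A -> a)
  Step 3: a B  =>  a B B   (applied B -> B B)
  Step 4: a B B  =>  a B B B   (applied B -> B B)
  Step 5: a B B B  =>  a b B B   (applied B -> b)
  Step 6: a b B B  =>  a b b B   (applied B -> b)
  Step 7: a b b B  =>  a b b b   (applied B -> b)
Final yield: a b b b
Total rewrite steps: 7

7


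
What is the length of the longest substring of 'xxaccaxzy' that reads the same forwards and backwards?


Scanning 'xxaccaxzy' for palindromic substrings.
Substring at positions 1-6: 'xaccax'.
Check: reverse('xaccax') = 'xaccax' -> palindrome confirmed.
Neighbouring characters ('x' / 'z') break symmetry, so it cannot extend further.
No longer palindromic substring exists; longest length = 6

6


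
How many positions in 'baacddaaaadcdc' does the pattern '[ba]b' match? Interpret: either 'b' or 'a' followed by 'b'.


Pattern: [ba]b means either 'b' or 'a' followed by 'b'.
Scanning 'baacddaaaadcdc' position-by-position:
  Pos 0: window 'ba' -> no
  Pos 1: window 'aa' -> no
  Pos 2: window 'ac' -> no
  Pos 3: window 'cd' -> no
  Pos 4: window 'dd' -> no
  Pos 5: window 'da' -> no
  Pos 6: window 'aa' -> no
  Pos 7: window 'aa' -> no
  Pos 8: window 'aa' -> no
  Pos 9: window 'ad' -> no
  Pos 10: window 'dc' -> no
  Pos 11: window 'cd' -> no
  Pos 12: window 'dc' -> no
  Pos 13: window 'c' -> no
Total matches: 0

0


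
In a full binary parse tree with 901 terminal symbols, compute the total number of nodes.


Leaf nodes (terminals): 901
Internal nodes = n - 1 = 901 - 1 = 900
Total = leaves + internal = 901 + 900 = 1801

1801


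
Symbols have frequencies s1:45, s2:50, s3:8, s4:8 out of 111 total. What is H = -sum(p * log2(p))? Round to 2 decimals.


Computing entropy H = -sum(p_i * log2(p_i)):
  s1: p = 45/111 = 0.4054, -p*log2(p) = 0.5281
  s2: p = 50/111 = 0.4505, -p*log2(p) = 0.5183
  s3: p = 8/111 = 0.0721, -p*log2(p) = 0.2735
  s4: p = 8/111 = 0.0721, -p*log2(p) = 0.2735
H = sum of terms = 1.5934
Rounded to 2 decimals: 1.59

1.59


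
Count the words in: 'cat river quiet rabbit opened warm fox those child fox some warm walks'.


Counting words by splitting on spaces:
  Word 1: 'cat'
  Word 2: 'river'
  Word 3: 'quiet'
  Word 4: 'rabbit'
  Word 5: 'opened'
  Word 6: 'warm'
  Word 7: 'fox'
  Word 8: 'those'
  Word 9: 'child'
  Word 10: 'fox'
  Word 11: 'some'
  Word 12: 'warm'
  Word 13: 'walks'
Total words: 13

13


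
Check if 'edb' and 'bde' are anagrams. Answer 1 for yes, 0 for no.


Sort characters of 'edb': 'bde'
Sort characters of 'bde': 'bde'
Sorted forms match -> they ARE anagrams
Result: 1

1


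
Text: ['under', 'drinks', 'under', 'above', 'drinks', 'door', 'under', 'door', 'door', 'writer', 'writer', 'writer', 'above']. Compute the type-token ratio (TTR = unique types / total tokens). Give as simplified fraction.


Tokens: 13
Unique types: ('above', 'door', 'drinks', 'under', 'writer') = 5
TTR = 5/13
Already in lowest terms.

5/13


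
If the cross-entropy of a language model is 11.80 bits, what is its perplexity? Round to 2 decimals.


Perplexity formula: PP = 2^H
H = 11.80
PP = 2^11.80
Decompose: 2^11.80 = 2^11 * 2^0.80
2^11 = 2048, 2^0.80 ~ 1.7411011
PP ~ 2048 * 1.7411011 = 3565.7750528
Rounded to 2 decimals: 3565.78

3565.78


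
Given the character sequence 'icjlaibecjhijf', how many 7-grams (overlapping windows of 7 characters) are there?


String 'icjlaibecjhijf' has length L = 14.
Number of overlapping n-grams = L - n + 1
Substituting: 14 - 7 + 1 = 8

8


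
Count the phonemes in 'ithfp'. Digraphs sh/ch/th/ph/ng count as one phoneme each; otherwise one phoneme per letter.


Parsing 'ithfp' greedily, digraphs first:
  'i' -> vowel phoneme (phonemes so far: 1)
  'th' -> digraph (1 consonant phoneme) (phonemes so far: 2)
  'f' -> consonant phoneme (phonemes so far: 3)
  'p' -> consonant phoneme (phonemes so far: 4)
Total phonemes: 4

4


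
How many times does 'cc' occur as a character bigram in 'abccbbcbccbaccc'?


Scanning 'abccbbcbccbaccc' for bigram 'cc':
  Position 0: 'ab' -> no
  Position 1: 'bc' -> no
  Position 2: 'cc' -> MATCH
  Position 3: 'cb' -> no
  Position 4: 'bb' -> no
  Position 5: 'bc' -> no
  Position 6: 'cb' -> no
  Position 7: 'bc' -> no
  Position 8: 'cc' -> MATCH
  Position 9: 'cb' -> no
  Position 10: 'ba' -> no
  Position 11: 'ac' -> no
  Position 12: 'cc' -> MATCH
  Position 13: 'cc' -> MATCH
Total matches: 4

4


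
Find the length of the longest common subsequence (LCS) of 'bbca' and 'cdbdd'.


DP table for LCS of 'bbca' and 'cdbdd':
       c  d  b  d  d
    0  0  0  0  0  0
  b 0  0  0  1  1  1
  b 0  0  0  1  1  1
  c 0  1  1  1  1  1
  a 0  1  1  1  1  1
LCS: 'b'
LCS length = 1

1


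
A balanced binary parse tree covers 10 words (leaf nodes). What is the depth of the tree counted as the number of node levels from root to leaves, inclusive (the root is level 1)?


In a balanced binary tree with n leaves the deepest leaf is ceil(log2(n)) edges below the root,
so counting node levels inclusive of root and leaves gives ceil(log2(n)) + 1 levels.
log2(10) = 3.3219
ceil(3.3219) = 4
levels = 4 + 1 = 5

5


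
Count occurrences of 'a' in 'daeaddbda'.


Scanning 'daeaddbda' for 'a':
  Position 1: 'a' -> MATCH (count: 1)
  Position 3: 'a' -> MATCH (count: 2)
  Position 8: 'a' -> MATCH (count: 3)
Total occurrences of 'a': 3

3


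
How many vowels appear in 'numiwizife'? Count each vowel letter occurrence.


Scanning each character of 'numiwizife':
  Position 1: 'n' -> consonant (running count: 0)
  Position 2: 'u' -> vowel (running count: 1)
  Position 3: 'm' -> consonant (running count: 1)
  Position 4: 'i' -> vowel (running count: 2)
  Position 5: 'w' -> consonant (running count: 2)
  Position 6: 'i' -> vowel (running count: 3)
  Position 7: 'z' -> consonant (running count: 3)
  Position 8: 'i' -> vowel (running count: 4)
  Position 9: 'f' -> consonant (running count: 4)
  Position 10: 'e' -> vowel (running count: 5)
Total vowels: 5

5


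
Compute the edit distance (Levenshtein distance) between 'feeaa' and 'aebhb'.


Building DP table for s1='feeaa' (len 5) and s2='aebhb' (len 5):
       a  e  b  h  b
    0  1  2  3  4  5
  f 1  1  2  3  4  5
  e 2  2  1  2  3  4
  e 3  3  2  2  3  4
  a 4  3  3  3  3  4
  a 5  4  4  4  4  4
Edit distance = dp[5][5] = 4

4


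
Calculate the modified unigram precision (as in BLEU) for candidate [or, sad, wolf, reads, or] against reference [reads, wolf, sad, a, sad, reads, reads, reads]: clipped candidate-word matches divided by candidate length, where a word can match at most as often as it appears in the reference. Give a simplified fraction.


Reference word counts: {'a': 1, 'reads': 4, 'sad': 2, 'wolf': 1}
Checking each candidate word (with clipping):
  'or' -> not in reference -> no match (matches: 0)
  'sad' -> in reference (ref count 2, used 1/2) -> match (matches: 1)
  'wolf' -> in reference (ref count 1, used 1/1) -> match (matches: 2)
  'reads' -> in reference (ref count 4, used 1/4) -> match (matches: 3)
  'or' -> not in reference -> no match (matches: 3)
Clipped matches: 3, Candidate length: 5
Precision = 3/5

3/5


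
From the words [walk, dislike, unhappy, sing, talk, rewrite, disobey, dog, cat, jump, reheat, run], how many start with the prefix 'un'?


Checking each word for prefix 'un':
  'walk' -> no (count: 0)
  'dislike' -> no (count: 0)
  'unhappy' -> YES, starts with 'un' (count: 1)
  'sing' -> no (count: 1)
  'talk' -> no (count: 1)
  'rewrite' -> no (count: 1)
  'disobey' -> no (count: 1)
  'dog' -> no (count: 1)
  'cat' -> no (count: 1)
  'jump' -> no (count: 1)
  'reheat' -> no (count: 1)
  'run' -> no (count: 1)
Total with prefix 'un': 1

1


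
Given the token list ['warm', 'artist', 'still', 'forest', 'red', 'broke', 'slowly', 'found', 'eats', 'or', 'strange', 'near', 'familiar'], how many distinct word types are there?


Listing all tokens and tracking unique types:
  Token 1: 'warm' -> NEW (unique so far: 1)
  Token 2: 'artist' -> NEW (unique so far: 2)
  Token 3: 'still' -> NEW (unique so far: 3)
  Token 4: 'forest' -> NEW (unique so far: 4)
  Token 5: 'red' -> NEW (unique so far: 5)
  Token 6: 'broke' -> NEW (unique so far: 6)
  Token 7: 'slowly' -> NEW (unique so far: 7)
  Token 8: 'found' -> NEW (unique so far: 8)
  Token 9: 'eats' -> NEW (unique so far: 9)
  Token 10: 'or' -> NEW (unique so far: 10)
  Token 11: 'strange' -> NEW (unique so far: 11)
  Token 12: 'near' -> NEW (unique so far: 12)
  Token 13: 'familiar' -> NEW (unique so far: 13)
Unique types: ('artist', 'broke', 'eats', 'familiar', 'forest', 'found', 'near', 'or', 'red', 'slowly', 'still', 'strange', 'warm')
Vocabulary size: 13

13


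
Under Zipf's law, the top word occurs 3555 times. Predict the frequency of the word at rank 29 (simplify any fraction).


Zipf's law: freq(rank) = f1 / rank
f1 = 3555, rank = 29
freq = 3555 / 29
GCD(3555, 29) = 1
Simplified: 3555/29

3555/29


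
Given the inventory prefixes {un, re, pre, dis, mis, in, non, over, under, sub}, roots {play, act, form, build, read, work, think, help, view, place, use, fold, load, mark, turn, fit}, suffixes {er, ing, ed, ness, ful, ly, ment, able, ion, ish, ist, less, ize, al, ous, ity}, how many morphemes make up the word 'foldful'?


Segmenting 'foldful' against the inventory:
  'fold' -> root (morpheme 1)
  'ful' -> suffix (morpheme 2)
Total morphemes: 2

2


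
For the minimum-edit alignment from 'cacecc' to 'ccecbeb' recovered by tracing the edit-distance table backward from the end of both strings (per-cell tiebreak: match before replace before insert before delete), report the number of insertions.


Edit distance = 4. Backtracking from cell (6, 7) with preference match > replace > insert > delete,
then listing the resulting alignment 'cacecc' -> 'ccecbeb' left to right:
  Step 1: keep 'c'
  Step 2: delete 'a'
  Step 3: keep 'c'
  Step 4: keep 'e'
  Step 5: keep 'c'
  Step 6: insert 'b' [insertion #1]
  Step 7: insert 'e' [insertion #2]
  Step 8: replace c->b
Total insertions: 2

2


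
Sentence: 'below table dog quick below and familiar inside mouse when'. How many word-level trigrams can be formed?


Word trigrams from [10] words:
  Trigram 1: (below table dog)
  Trigram 2: (table dog quick)
  Trigram 3: (dog quick below)
  Trigram 4: (quick below and)
  Trigram 5: (below and familiar)
  Trigram 6: (and familiar inside)
  Trigram 7: (familiar inside mouse)
  Trigram 8: (inside mouse when)
Total word trigrams: 10 - 2 = 8

8


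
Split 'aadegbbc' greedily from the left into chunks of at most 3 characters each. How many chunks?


'aadegbbc' has 8 characters.
Chunking with max size 3:
  Chunk 1: 'aad' (positions 0-2)
  Chunk 2: 'egb' (positions 3-5)
  Chunk 3: 'bc' (positions 6-7)
Total chunks: ceil(8 / 3) = 3

3


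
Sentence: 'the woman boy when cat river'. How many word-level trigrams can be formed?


Word trigrams from [6] words:
  Trigram 1: (the woman boy)
  Trigram 2: (woman boy when)
  Trigram 3: (boy when cat)
  Trigram 4: (when cat river)
Total word trigrams: 6 - 2 = 4

4


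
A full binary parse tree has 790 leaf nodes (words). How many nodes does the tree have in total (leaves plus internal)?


Leaf nodes (terminals): 790
Internal nodes = n - 1 = 790 - 1 = 789
Total = leaves + internal = 790 + 789 = 1579

1579


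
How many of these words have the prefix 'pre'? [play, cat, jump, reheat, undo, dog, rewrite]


Checking each word for prefix 'pre':
  'play' -> no (count: 0)
  'cat' -> no (count: 0)
  'jump' -> no (count: 0)
  'reheat' -> no (count: 0)
  'undo' -> no (count: 0)
  'dog' -> no (count: 0)
  'rewrite' -> no (count: 0)
Total with prefix 'pre': 0

0


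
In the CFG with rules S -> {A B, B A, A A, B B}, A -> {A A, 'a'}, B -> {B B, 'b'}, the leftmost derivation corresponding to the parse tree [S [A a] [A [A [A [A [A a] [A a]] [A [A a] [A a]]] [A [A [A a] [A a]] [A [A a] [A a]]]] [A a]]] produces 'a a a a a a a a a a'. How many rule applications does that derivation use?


Every bracketed nonterminal node [X ...] in the tree is produced by exactly one rule application.
Reading the tree off as a leftmost derivation:
  Step 1: S  =>  A A   (applied S -> A A)
  Step 2: A A  =>  a A   (applied A -> a)
  Step 3: a A  =>  a A A   (applied A -> A A)
  Step 4: a A A  =>  a A A A   (applied A -> A A)
  Step 5: a A A A  =>  a A A A A   (applied A -> A A)
  Step 6: a A A A A  =>  a A A A A A   (applied A -> A A)
  Step 7: a A A A A A  =>  a a A A A A   (applied A -> a)
  Step 8: a a A A A A  =>  a a a A A A   (applied A -> a)
  Step 9: a a a A A A  =>  a a a A A A A   (applied A -> A A)
  Step 10: a a a A A A A  =>  a a a a A A A   (applied A -> a)
  Step 11: a a a a A A A  =>  a a a a a A A   (applied A -> a)
  Step 12: a a a a a A A  =>  a a a a a A A A   (applied A -> A A)
  Step 13: a a a a a A A A  =>  a a a a a A A A A   (applied A -> A A)
  Step 14: a a a a a A A A A  =>  a a a a a a A A A   (applied A -> a)
  Step 15: a a a a a a A A A  =>  a a a a a a a A A   (applied A -> a)
  Step 16: a a a a a a a A A  =>  a a a a a a a A A A   (applied A -> A A)
  Step 17: a a a a a a a A A A  =>  a a a a a a a a A A   (applied A -> a)
  Step 18: a a a a a a a a A A  =>  a a a a a a a a a A   (applied A -> a)
  Step 19: a a a a a a a a a A  =>  a a a a a a a a a a   (applied A -> a)
Final yield: a a a a a a a a a a
Total rewrite steps: 19

19


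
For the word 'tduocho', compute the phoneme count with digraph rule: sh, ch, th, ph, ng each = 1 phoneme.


Parsing 'tduocho' greedily, digraphs first:
  't' -> consonant phoneme (phonemes so far: 1)
  'd' -> consonant phoneme (phonemes so far: 2)
  'u' -> vowel phoneme (phonemes so far: 3)
  'o' -> vowel phoneme (phonemes so far: 4)
  'ch' -> digraph (1 consonant phoneme) (phonemes so far: 5)
  'o' -> vowel phoneme (phonemes so far: 6)
Total phonemes: 6

6


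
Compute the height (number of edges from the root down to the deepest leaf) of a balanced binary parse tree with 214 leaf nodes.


In a balanced binary tree with n leaves the deepest leaf is ceil(log2(n)) edges below the root.
log2(214) = 7.7415
ceil(7.7415) = 8
height (edges) = 8

8


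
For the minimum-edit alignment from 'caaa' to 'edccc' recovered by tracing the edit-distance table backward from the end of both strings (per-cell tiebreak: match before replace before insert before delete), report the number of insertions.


Edit distance = 5. Backtracking from cell (4, 5) with preference match > replace > insert > delete,
then listing the resulting alignment 'caaa' -> 'edccc' left to right:
  Step 1: insert 'e' [insertion #1]
  Step 2: replace c->d
  Step 3: replace a->c
  Step 4: replace a->c
  Step 5: replace a->c
Total insertions: 1

1
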